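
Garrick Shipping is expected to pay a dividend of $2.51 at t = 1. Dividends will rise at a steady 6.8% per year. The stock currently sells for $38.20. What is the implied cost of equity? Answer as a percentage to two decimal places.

13.37%

Rearranging the constant-growth DDM: r = D₁/P₀ + g.
r = 2.5100 / 38.20 + 0.068 = 0.06571 + 0.068 = 0.13371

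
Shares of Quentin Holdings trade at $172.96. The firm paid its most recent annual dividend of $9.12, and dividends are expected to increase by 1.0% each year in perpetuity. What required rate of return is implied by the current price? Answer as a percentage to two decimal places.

Rearranging the constant-growth DDM: r = D₁/P₀ + g.
D₁ = 9.12 × (1 + 0.01) = 9.2112.
r = 9.2112 / 172.96 + 0.01 = 0.05326 + 0.01 = 0.06326

6.33%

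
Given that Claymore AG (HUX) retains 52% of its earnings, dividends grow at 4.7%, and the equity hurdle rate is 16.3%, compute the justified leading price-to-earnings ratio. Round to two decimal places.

Payout ratio b = 1 − 0.52 = 0.48.
Justified leading P/E = b/(r−g) = 0.48/(0.163−0.047) = 4.1379

4.14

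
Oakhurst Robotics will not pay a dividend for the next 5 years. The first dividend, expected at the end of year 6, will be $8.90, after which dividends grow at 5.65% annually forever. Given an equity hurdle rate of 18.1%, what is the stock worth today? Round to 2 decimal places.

Deferred-dividend DDM. At t=5 the remaining stream is a growing perpetuity with first payment D_6 = 8.90.
V_5 = D_6/(r−g) = 8.90/(0.181−0.0565) = 71.4859
P₀ = V_5/(1+r)^5 = 71.4859/(1+0.181)^5 = 31.1151

$31.12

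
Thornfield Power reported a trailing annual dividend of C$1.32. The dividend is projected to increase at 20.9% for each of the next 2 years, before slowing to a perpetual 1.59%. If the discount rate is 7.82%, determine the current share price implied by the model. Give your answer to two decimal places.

Two-stage DDM. Project D₁…D_2 at 0.209, terminal growth 0.0159, discount at r = 0.0782.
D_1 = 1.5959
D_2 = 1.9294
Terminal value at t=2: TV = D_3/(r−g) = 1.9601/(0.0782−0.0159) = 31.4622
P₀ = 1.5959/(1+0.0782)^1 + 1.9294/(1+0.0782)^2 + 31.4622/(1+0.0782)^2 = 30.2038

C$30.20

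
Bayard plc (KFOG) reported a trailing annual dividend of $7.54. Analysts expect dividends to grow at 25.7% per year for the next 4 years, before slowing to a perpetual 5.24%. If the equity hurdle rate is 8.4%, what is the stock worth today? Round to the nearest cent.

Two-stage DDM. Project D₁…D_4 at 0.257, terminal growth 0.0524, discount at r = 0.084.
D_1 = 9.4778
D_2 = 11.9136
D_3 = 14.9754
D_4 = 18.8240
Terminal value at t=4: TV = D_5/(r−g) = 19.8104/(0.084−0.0524) = 626.9115
P₀ = 9.4778/(1+0.084)^1 + 11.9136/(1+0.084)^2 + 14.9754/(1+0.084)^3 + 18.8240/(1+0.084)^4 + 626.9115/(1+0.084)^4 = 498.3067

$498.31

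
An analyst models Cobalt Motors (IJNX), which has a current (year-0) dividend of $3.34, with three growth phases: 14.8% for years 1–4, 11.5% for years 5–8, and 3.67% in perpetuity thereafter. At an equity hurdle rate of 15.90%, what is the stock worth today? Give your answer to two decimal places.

$48.07

Three-stage DDM. Project D₁…D_8; terminal Gordon value at t=8 with g = 0.0367; discount at r = 0.159.
D_1 = 3.8343
D_2 = 4.4018
D_3 = 5.0533
D_4 = 5.8011
D_5 = 6.4683
D_6 = 7.2121
D_7 = 8.0415
D_8 = 8.9663
TV_8 = 9.2954/(0.159−0.0367) = 76.0046
P₀ = Σ Dₜ/(1+r)ᵗ + TV_8/(1+r)^8 = 48.0748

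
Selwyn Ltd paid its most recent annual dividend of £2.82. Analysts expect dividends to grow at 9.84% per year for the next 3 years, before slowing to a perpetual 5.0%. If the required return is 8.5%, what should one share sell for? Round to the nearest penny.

£96.44

Two-stage DDM. Project D₁…D_3 at 0.0984, terminal growth 0.05, discount at r = 0.085.
D_1 = 3.0975
D_2 = 3.4023
D_3 = 3.7371
Terminal value at t=3: TV = D_4/(r−g) = 3.9239/(0.085−0.05) = 112.1120
P₀ = 3.0975/(1+0.085)^1 + 3.4023/(1+0.085)^2 + 3.7371/(1+0.085)^3 + 112.1120/(1+0.085)^3 = 96.4441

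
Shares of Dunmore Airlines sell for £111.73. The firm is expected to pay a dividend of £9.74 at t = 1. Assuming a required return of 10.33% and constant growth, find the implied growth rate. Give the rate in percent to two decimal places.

From P₀ = D₁/(r − g), the implied growth is g = r − D₁/P₀.
g = 0.1033 − 9.74/111.73 = 0.1033 − 0.08717 = 0.01613

1.61%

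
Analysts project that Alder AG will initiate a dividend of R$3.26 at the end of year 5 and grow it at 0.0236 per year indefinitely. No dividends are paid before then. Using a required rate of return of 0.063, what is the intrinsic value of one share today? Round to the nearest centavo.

Deferred-dividend DDM. At t=4 the remaining stream is a growing perpetuity with first payment D_5 = 3.26.
V_4 = D_5/(r−g) = 3.26/(0.063−0.0236) = 82.7411
P₀ = V_4/(1+r)^4 = 82.7411/(1+0.063)^4 = 64.8020

R$64.80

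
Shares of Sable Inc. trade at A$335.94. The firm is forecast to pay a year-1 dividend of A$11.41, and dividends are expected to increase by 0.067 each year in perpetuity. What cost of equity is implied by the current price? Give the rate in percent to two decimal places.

10.10%

Rearranging the constant-growth DDM: r = D₁/P₀ + g.
r = 11.4100 / 335.94 + 0.067 = 0.03396 + 0.067 = 0.10096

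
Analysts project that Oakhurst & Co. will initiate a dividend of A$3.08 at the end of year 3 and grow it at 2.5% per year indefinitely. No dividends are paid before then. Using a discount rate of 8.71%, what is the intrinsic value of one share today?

A$41.97

Deferred-dividend DDM. At t=2 the remaining stream is a growing perpetuity with first payment D_3 = 3.08.
V_2 = D_3/(r−g) = 3.08/(0.0871−0.025) = 49.5974
P₀ = V_2/(1+r)^2 = 49.5974/(1+0.0871)^2 = 41.9682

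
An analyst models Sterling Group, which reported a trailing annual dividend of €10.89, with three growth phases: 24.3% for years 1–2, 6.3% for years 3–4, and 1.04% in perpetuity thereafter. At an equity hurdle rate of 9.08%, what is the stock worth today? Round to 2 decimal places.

€222.53

Three-stage DDM. Project D₁…D_4; terminal Gordon value at t=4 with g = 0.0104; discount at r = 0.0908.
D_1 = 13.5363
D_2 = 16.8256
D_3 = 17.8856
D_4 = 19.0124
TV_4 = 19.2101/(0.0908−0.0104) = 238.9318
P₀ = Σ Dₜ/(1+r)ᵗ + TV_4/(1+r)^4 = 222.5298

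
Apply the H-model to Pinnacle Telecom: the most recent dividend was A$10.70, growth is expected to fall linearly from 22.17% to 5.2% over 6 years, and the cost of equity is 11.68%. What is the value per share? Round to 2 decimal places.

A$257.77

H-model: P₀ = D₀[(1+g_L) + H(g_S−g_L)]/(r−g_L), with H = 6/2 = 3.
P₀ = 10.70 × [(1+0.052) + 3×(0.2217−0.052)] / (0.1168−0.052)
   = 10.70 × 1.5611 / 0.0648 = 257.7742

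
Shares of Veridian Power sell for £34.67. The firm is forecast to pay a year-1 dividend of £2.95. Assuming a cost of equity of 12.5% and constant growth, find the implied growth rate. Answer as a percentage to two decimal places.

3.99%

From P₀ = D₁/(r − g), the implied growth is g = r − D₁/P₀.
g = 0.125 − 2.95/34.67 = 0.125 − 0.08509 = 0.03991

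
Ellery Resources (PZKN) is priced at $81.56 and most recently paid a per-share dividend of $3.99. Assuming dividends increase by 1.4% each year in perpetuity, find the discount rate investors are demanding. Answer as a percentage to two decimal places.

6.36%

Rearranging the constant-growth DDM: r = D₁/P₀ + g.
D₁ = 3.99 × (1 + 0.014) = 4.0459.
r = 4.0459 / 81.56 + 0.014 = 0.04961 + 0.014 = 0.06361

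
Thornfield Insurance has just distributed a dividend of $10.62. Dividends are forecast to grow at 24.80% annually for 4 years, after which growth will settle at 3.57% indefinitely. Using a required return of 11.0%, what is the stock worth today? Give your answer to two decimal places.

$293.99

Two-stage DDM. Project D₁…D_4 at 0.248, terminal growth 0.0357, discount at r = 0.11.
D_1 = 13.2538
D_2 = 16.5407
D_3 = 20.6428
D_4 = 25.7622
Terminal value at t=4: TV = D_5/(r−g) = 26.6819/(0.11−0.0357) = 359.1104
P₀ = 13.2538/(1+0.11)^1 + 16.5407/(1+0.11)^2 + 20.6428/(1+0.11)^3 + 25.7622/(1+0.11)^4 + 359.1104/(1+0.11)^4 = 293.9865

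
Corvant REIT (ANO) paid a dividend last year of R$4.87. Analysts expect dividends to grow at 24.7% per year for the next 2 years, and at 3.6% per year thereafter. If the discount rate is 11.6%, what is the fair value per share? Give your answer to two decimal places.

Two-stage DDM. Project D₁…D_2 at 0.247, terminal growth 0.036, discount at r = 0.116.
D_1 = 6.0729
D_2 = 7.5729
Terminal value at t=2: TV = D_3/(r−g) = 7.8455/(0.116−0.036) = 98.0690
P₀ = 6.0729/(1+0.116)^1 + 7.5729/(1+0.116)^2 + 98.0690/(1+0.116)^2 = 90.2635

R$90.26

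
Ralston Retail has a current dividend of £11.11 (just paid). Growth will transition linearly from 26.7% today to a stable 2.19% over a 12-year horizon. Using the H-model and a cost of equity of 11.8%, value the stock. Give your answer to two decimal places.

H-model: P₀ = D₀[(1+g_L) + H(g_S−g_L)]/(r−g_L), with H = 12/2 = 6.
P₀ = 11.11 × [(1+0.0219) + 6×(0.267−0.0219)] / (0.118−0.0219)
   = 11.11 × 2.4925 / 0.0961 = 288.1548

£288.15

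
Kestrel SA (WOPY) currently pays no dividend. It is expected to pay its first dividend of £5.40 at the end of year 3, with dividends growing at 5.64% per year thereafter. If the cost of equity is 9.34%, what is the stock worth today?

Deferred-dividend DDM. At t=2 the remaining stream is a growing perpetuity with first payment D_3 = 5.40.
V_2 = D_3/(r−g) = 5.40/(0.0934−0.0564) = 145.9459
P₀ = V_2/(1+r)^2 = 145.9459/(1+0.0934)^2 = 122.0770

£122.08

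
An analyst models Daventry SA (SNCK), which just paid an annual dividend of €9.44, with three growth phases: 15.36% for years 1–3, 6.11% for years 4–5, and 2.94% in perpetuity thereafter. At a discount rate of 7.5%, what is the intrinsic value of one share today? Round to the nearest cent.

€312.13

Three-stage DDM. Project D₁…D_5; terminal Gordon value at t=5 with g = 0.0294; discount at r = 0.075.
D_1 = 10.8900
D_2 = 12.5627
D_3 = 14.4923
D_4 = 15.3778
D_5 = 16.3174
TV_5 = 16.7971/(0.075−0.0294) = 368.3576
P₀ = Σ Dₜ/(1+r)ᵗ + TV_5/(1+r)^5 = 312.1305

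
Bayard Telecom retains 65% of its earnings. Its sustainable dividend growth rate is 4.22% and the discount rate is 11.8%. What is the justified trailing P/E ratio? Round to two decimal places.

Payout ratio b = 1 − 0.65 = 0.35.
Justified trailing P/E = b(1+g)/(r−g) = 0.35×(1+0.0422)/(0.118−0.0422) = 4.8123

4.81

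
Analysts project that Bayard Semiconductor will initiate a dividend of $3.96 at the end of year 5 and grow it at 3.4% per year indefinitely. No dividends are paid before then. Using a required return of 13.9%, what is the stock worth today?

$22.41

Deferred-dividend DDM. At t=4 the remaining stream is a growing perpetuity with first payment D_5 = 3.96.
V_4 = D_5/(r−g) = 3.96/(0.139−0.034) = 37.7143
P₀ = V_4/(1+r)^4 = 37.7143/(1+0.139)^4 = 22.4084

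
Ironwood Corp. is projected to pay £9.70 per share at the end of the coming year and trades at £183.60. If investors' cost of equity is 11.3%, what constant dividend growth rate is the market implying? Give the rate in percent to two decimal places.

From P₀ = D₁/(r − g), the implied growth is g = r − D₁/P₀.
g = 0.113 − 9.70/183.60 = 0.113 − 0.05283 = 0.06017

6.02%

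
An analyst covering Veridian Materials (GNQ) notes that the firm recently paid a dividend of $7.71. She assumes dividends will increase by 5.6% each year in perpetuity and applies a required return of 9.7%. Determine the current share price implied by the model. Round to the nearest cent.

Gordon growth model: P₀ = D₁/(r − g). D₁ = 7.71 × (1 + 0.056) = 8.1418.
P₀ = 8.1418 / (0.097 − 0.056) = 8.1418 / 0.041 = 198.5795

$198.58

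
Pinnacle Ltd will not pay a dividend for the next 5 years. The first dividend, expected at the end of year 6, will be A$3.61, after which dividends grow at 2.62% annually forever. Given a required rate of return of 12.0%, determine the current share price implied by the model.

A$21.84

Deferred-dividend DDM. At t=5 the remaining stream is a growing perpetuity with first payment D_6 = 3.61.
V_5 = D_6/(r−g) = 3.61/(0.12−0.0262) = 38.4861
P₀ = V_5/(1+r)^5 = 38.4861/(1+0.12)^5 = 21.8381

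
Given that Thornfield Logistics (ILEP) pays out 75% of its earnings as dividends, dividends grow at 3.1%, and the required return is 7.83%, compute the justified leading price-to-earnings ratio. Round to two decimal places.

Justified leading P/E = b/(r−g) = 0.75/(0.0783−0.031) = 15.8562

15.86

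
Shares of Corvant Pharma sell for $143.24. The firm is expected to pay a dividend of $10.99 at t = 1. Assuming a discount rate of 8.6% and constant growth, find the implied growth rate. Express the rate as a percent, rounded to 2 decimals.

From P₀ = D₁/(r − g), the implied growth is g = r − D₁/P₀.
g = 0.086 − 10.99/143.24 = 0.086 − 0.07672 = 0.00928

0.93%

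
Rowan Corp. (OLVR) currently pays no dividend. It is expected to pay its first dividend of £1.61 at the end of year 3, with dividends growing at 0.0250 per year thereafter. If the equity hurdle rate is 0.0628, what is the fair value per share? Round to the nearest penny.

£37.71

Deferred-dividend DDM. At t=2 the remaining stream is a growing perpetuity with first payment D_3 = 1.61.
V_2 = D_3/(r−g) = 1.61/(0.0628−0.025) = 42.5926
P₀ = V_2/(1+r)^2 = 42.5926/(1+0.0628)^2 = 37.7078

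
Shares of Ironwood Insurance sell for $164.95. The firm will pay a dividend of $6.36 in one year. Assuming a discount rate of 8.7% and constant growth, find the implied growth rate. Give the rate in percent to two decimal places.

4.84%

From P₀ = D₁/(r − g), the implied growth is g = r − D₁/P₀.
g = 0.087 − 6.36/164.95 = 0.087 − 0.03856 = 0.04844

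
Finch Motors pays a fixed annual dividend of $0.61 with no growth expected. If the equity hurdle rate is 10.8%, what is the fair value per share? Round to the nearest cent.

$5.65

Zero-growth DDM (perpetuity): P₀ = D/r = 0.61 / 0.108 = 5.6481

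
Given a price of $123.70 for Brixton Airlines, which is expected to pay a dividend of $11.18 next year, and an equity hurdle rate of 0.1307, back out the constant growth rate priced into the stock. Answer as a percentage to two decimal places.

From P₀ = D₁/(r − g), the implied growth is g = r − D₁/P₀.
g = 0.1307 − 11.18/123.70 = 0.1307 − 0.09038 = 0.04032

4.03%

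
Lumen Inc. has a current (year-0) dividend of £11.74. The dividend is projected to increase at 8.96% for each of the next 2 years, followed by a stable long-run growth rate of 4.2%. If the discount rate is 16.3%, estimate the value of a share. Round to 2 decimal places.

£110.05

Two-stage DDM. Project D₁…D_2 at 0.0896, terminal growth 0.042, discount at r = 0.163.
D_1 = 12.7919
D_2 = 13.9381
Terminal value at t=2: TV = D_3/(r−g) = 14.5235/(0.163−0.042) = 120.0286
P₀ = 12.7919/(1+0.163)^1 + 13.9381/(1+0.163)^2 + 120.0286/(1+0.163)^2 = 110.0451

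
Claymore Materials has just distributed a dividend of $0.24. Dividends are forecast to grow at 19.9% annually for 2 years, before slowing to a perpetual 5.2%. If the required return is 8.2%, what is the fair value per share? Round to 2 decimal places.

$10.90

Two-stage DDM. Project D₁…D_2 at 0.199, terminal growth 0.052, discount at r = 0.082.
D_1 = 0.2878
D_2 = 0.3450
Terminal value at t=2: TV = D_3/(r−g) = 0.3630/(0.082−0.052) = 12.0989
P₀ = 0.2878/(1+0.082)^1 + 0.3450/(1+0.082)^2 + 12.0989/(1+0.082)^2 = 10.8952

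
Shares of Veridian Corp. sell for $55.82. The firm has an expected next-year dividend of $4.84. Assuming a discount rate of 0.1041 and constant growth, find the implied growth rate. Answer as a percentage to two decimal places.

From P₀ = D₁/(r − g), the implied growth is g = r − D₁/P₀.
g = 0.1041 − 4.84/55.82 = 0.1041 − 0.08671 = 0.01739

1.74%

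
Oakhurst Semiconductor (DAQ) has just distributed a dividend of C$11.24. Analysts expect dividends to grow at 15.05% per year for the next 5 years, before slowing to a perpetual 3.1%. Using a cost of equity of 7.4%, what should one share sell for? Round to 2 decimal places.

Two-stage DDM. Project D₁…D_5 at 0.1505, terminal growth 0.031, discount at r = 0.074.
D_1 = 12.9316
D_2 = 14.8778
D_3 = 17.1169
D_4 = 19.6930
D_5 = 22.6568
Terminal value at t=5: TV = D_6/(r−g) = 23.3592/(0.074−0.031) = 543.2374
P₀ = 12.9316/(1+0.074)^1 + 14.8778/(1+0.074)^2 + 17.1169/(1+0.074)^3 + 19.6930/(1+0.074)^4 + 22.6568/(1+0.074)^5 + 543.2374/(1+0.074)^5 = 449.5740

C$449.57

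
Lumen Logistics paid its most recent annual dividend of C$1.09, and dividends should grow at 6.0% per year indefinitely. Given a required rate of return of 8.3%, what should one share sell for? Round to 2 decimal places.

Gordon growth model: P₀ = D₁/(r − g). D₁ = 1.09 × (1 + 0.06) = 1.1554.
P₀ = 1.1554 / (0.083 − 0.06) = 1.1554 / 0.023 = 50.2348

C$50.23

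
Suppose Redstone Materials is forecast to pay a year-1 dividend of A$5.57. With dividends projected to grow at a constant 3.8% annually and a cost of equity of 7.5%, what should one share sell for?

A$150.54

Gordon growth model: P₀ = D₁/(r − g), with D₁ = 5.57 given directly.
P₀ = 5.5700 / (0.075 − 0.038) = 5.5700 / 0.037 = 150.5405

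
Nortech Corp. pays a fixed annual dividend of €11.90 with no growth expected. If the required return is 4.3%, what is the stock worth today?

Zero-growth DDM (perpetuity): P₀ = D/r = 11.90 / 0.043 = 276.7442

€276.74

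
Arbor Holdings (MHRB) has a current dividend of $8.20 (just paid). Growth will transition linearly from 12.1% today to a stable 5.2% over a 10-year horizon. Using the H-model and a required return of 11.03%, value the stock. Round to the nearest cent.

$196.49

H-model: P₀ = D₀[(1+g_L) + H(g_S−g_L)]/(r−g_L), with H = 10/2 = 5.
P₀ = 8.20 × [(1+0.052) + 5×(0.121−0.052)] / (0.1103−0.052)
   = 8.20 × 1.3970 / 0.0583 = 196.4906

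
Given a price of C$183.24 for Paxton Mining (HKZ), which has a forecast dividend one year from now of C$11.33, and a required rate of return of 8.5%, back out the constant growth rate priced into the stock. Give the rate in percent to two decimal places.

2.32%

From P₀ = D₁/(r − g), the implied growth is g = r − D₁/P₀.
g = 0.085 − 11.33/183.24 = 0.085 − 0.06183 = 0.02317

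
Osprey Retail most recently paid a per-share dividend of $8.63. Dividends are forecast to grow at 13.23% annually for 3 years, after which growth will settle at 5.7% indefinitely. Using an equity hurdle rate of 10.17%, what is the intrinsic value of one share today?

$248.91

Two-stage DDM. Project D₁…D_3 at 0.1323, terminal growth 0.057, discount at r = 0.1017.
D_1 = 9.7717
D_2 = 11.0646
D_3 = 12.5284
Terminal value at t=3: TV = D_4/(r−g) = 13.2425/(0.1017−0.057) = 296.2530
P₀ = 9.7717/(1+0.1017)^1 + 11.0646/(1+0.1017)^2 + 12.5284/(1+0.1017)^3 + 296.2530/(1+0.1017)^3 = 248.9055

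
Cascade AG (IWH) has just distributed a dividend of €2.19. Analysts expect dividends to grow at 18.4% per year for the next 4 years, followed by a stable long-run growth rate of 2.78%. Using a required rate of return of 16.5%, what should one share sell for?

Two-stage DDM. Project D₁…D_4 at 0.184, terminal growth 0.0278, discount at r = 0.165.
D_1 = 2.5930
D_2 = 3.0701
D_3 = 3.6350
D_4 = 4.3038
Terminal value at t=4: TV = D_5/(r−g) = 4.4234/(0.165−0.0278) = 32.2408
P₀ = 2.5930/(1+0.165)^1 + 3.0701/(1+0.165)^2 + 3.6350/(1+0.165)^3 + 4.3038/(1+0.165)^4 + 32.2408/(1+0.165)^4 = 26.6256

€26.63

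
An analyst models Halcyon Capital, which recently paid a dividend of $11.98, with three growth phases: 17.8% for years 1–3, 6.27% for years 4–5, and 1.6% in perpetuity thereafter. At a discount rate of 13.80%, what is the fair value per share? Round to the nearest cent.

Three-stage DDM. Project D₁…D_5; terminal Gordon value at t=5 with g = 0.016; discount at r = 0.138.
D_1 = 14.1124
D_2 = 16.6245
D_3 = 19.5836
D_4 = 20.8115
D_5 = 22.1164
TV_5 = 22.4702/(0.138−0.016) = 184.1823
P₀ = Σ Dₜ/(1+r)ᵗ + TV_5/(1+r)^5 = 159.0251

$159.03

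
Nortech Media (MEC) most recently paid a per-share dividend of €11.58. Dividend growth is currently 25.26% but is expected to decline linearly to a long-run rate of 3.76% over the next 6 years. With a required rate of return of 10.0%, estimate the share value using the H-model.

H-model: P₀ = D₀[(1+g_L) + H(g_S−g_L)]/(r−g_L), with H = 6/2 = 3.
P₀ = 11.58 × [(1+0.0376) + 3×(0.2526−0.0376)] / (0.1−0.0376)
   = 11.58 × 1.6826 / 0.0624 = 312.2517

€312.25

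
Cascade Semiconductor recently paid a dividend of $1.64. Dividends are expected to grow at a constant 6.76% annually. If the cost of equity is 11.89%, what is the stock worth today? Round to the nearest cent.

Gordon growth model: P₀ = D₁/(r − g). D₁ = 1.64 × (1 + 0.0676) = 1.7509.
P₀ = 1.7509 / (0.1189 − 0.0676) = 1.7509 / 0.0513 = 34.1299

$34.13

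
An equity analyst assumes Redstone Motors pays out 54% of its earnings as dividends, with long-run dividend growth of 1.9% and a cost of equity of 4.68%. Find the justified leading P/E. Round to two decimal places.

19.42

Justified leading P/E = b/(r−g) = 0.54/(0.0468−0.019) = 19.4245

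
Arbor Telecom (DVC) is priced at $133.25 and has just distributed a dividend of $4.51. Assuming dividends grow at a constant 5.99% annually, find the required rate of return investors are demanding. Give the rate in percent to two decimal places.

9.58%

Rearranging the constant-growth DDM: r = D₁/P₀ + g.
D₁ = 4.51 × (1 + 0.0599) = 4.7801.
r = 4.7801 / 133.25 + 0.0599 = 0.03587 + 0.0599 = 0.09577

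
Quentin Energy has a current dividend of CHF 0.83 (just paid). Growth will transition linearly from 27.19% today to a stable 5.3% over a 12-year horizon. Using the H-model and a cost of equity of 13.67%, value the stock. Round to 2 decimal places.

H-model: P₀ = D₀[(1+g_L) + H(g_S−g_L)]/(r−g_L), with H = 12/2 = 6.
P₀ = 0.83 × [(1+0.053) + 6×(0.2719−0.053)] / (0.1367−0.053)
   = 0.83 × 2.3664 / 0.0837 = 23.4661

CHF 23.47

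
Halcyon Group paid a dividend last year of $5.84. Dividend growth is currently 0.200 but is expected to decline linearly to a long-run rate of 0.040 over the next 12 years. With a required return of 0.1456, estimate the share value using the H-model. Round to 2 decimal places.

$110.61

H-model: P₀ = D₀[(1+g_L) + H(g_S−g_L)]/(r−g_L), with H = 12/2 = 6.
P₀ = 5.84 × [(1+0.04) + 6×(0.2−0.04)] / (0.1456−0.04)
   = 5.84 × 2.0000 / 0.1056 = 110.6061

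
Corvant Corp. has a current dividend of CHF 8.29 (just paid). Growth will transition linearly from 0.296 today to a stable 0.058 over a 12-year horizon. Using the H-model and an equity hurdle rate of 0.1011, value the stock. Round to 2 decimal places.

H-model: P₀ = D₀[(1+g_L) + H(g_S−g_L)]/(r−g_L), with H = 12/2 = 6.
P₀ = 8.29 × [(1+0.058) + 6×(0.296−0.058)] / (0.1011−0.058)
   = 8.29 × 2.4860 / 0.0431 = 478.1657

CHF 478.17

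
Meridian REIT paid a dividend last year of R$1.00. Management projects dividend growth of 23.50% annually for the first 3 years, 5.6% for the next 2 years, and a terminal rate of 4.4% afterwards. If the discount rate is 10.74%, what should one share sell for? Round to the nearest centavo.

Three-stage DDM. Project D₁…D_5; terminal Gordon value at t=5 with g = 0.044; discount at r = 0.1074.
D_1 = 1.2350
D_2 = 1.5252
D_3 = 1.8837
D_4 = 1.9891
D_5 = 2.1005
TV_5 = 2.1930/(0.1074−0.044) = 34.5892
P₀ = Σ Dₜ/(1+r)ᵗ + TV_5/(1+r)^5 = 27.0990

R$27.10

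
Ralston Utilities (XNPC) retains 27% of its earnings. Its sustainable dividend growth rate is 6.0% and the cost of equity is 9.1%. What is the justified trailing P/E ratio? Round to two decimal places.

Payout ratio b = 1 − 0.27 = 0.73.
Justified trailing P/E = b(1+g)/(r−g) = 0.73×(1+0.06)/(0.091−0.06) = 24.9613

24.96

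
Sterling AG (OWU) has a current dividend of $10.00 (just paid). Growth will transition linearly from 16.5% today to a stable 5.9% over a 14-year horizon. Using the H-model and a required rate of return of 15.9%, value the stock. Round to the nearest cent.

$180.10

H-model: P₀ = D₀[(1+g_L) + H(g_S−g_L)]/(r−g_L), with H = 14/2 = 7.
P₀ = 10.00 × [(1+0.059) + 7×(0.165−0.059)] / (0.159−0.059)
   = 10.00 × 1.8010 / 0.1 = 180.1000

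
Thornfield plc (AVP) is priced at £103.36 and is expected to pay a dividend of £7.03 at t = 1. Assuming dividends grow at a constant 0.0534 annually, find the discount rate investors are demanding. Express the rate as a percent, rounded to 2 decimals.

12.14%

Rearranging the constant-growth DDM: r = D₁/P₀ + g.
r = 7.0300 / 103.36 + 0.0534 = 0.06801 + 0.0534 = 0.12141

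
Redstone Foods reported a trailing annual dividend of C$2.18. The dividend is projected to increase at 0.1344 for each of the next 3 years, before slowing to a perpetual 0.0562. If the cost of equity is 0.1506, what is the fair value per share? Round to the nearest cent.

Two-stage DDM. Project D₁…D_3 at 0.1344, terminal growth 0.0562, discount at r = 0.1506.
D_1 = 2.4730
D_2 = 2.8054
D_3 = 3.1824
Terminal value at t=3: TV = D_4/(r−g) = 3.3613/(0.1506−0.0562) = 35.6065
P₀ = 2.4730/(1+0.1506)^1 + 2.8054/(1+0.1506)^2 + 3.1824/(1+0.1506)^3 + 35.6065/(1+0.1506)^3 = 29.7328

C$29.73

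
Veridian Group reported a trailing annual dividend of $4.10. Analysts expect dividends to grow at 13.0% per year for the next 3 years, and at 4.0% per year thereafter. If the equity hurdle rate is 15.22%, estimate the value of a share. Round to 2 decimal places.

Two-stage DDM. Project D₁…D_3 at 0.13, terminal growth 0.04, discount at r = 0.1522.
D_1 = 4.6330
D_2 = 5.2353
D_3 = 5.9159
Terminal value at t=3: TV = D_4/(r−g) = 6.1525/(0.1522−0.04) = 54.8352
P₀ = 4.6330/(1+0.1522)^1 + 5.2353/(1+0.1522)^2 + 5.9159/(1+0.1522)^3 + 54.8352/(1+0.1522)^3 = 47.6810

$47.68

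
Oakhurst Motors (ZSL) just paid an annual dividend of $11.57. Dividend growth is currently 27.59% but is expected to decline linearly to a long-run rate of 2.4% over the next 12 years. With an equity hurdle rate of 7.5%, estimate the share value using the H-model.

$575.19

H-model: P₀ = D₀[(1+g_L) + H(g_S−g_L)]/(r−g_L), with H = 12/2 = 6.
P₀ = 11.57 × [(1+0.024) + 6×(0.2759−0.024)] / (0.075−0.024)
   = 11.57 × 2.5354 / 0.051 = 575.1878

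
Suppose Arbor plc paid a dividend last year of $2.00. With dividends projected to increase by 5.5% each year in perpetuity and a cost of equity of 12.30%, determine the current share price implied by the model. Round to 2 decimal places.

Gordon growth model: P₀ = D₁/(r − g). D₁ = 2.00 × (1 + 0.055) = 2.1100.
P₀ = 2.1100 / (0.123 − 0.055) = 2.1100 / 0.068 = 31.0294

$31.03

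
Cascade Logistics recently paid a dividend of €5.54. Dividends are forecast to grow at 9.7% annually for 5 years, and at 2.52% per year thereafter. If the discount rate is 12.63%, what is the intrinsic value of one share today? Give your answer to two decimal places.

€74.85

Two-stage DDM. Project D₁…D_5 at 0.097, terminal growth 0.0252, discount at r = 0.1263.
D_1 = 6.0774
D_2 = 6.6669
D_3 = 7.3136
D_4 = 8.0230
D_5 = 8.8012
Terminal value at t=5: TV = D_6/(r−g) = 9.0230/(0.1263−0.0252) = 89.2484
P₀ = 6.0774/(1+0.1263)^1 + 6.6669/(1+0.1263)^2 + 7.3136/(1+0.1263)^3 + 8.0230/(1+0.1263)^4 + 8.8012/(1+0.1263)^5 + 89.2484/(1+0.1263)^5 = 74.8531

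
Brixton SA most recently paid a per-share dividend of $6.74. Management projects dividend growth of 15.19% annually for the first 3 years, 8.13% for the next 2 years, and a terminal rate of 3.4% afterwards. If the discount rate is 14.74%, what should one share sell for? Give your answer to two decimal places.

Three-stage DDM. Project D₁…D_5; terminal Gordon value at t=5 with g = 0.034; discount at r = 0.1474.
D_1 = 7.7638
D_2 = 8.9431
D_3 = 10.3016
D_4 = 11.1391
D_5 = 12.0447
TV_5 = 12.4542/(0.1474−0.034) = 109.8257
P₀ = Σ Dₜ/(1+r)ᵗ + TV_5/(1+r)^5 = 88.0865

$88.09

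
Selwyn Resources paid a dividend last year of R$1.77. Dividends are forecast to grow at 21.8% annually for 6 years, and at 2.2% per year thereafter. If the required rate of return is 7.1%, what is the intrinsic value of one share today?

Two-stage DDM. Project D₁…D_6 at 0.218, terminal growth 0.022, discount at r = 0.071.
D_1 = 2.1559
D_2 = 2.6258
D_3 = 3.1983
D_4 = 3.8955
D_5 = 4.7447
D_6 = 5.7791
Terminal value at t=6: TV = D_7/(r−g) = 5.9062/(0.071−0.022) = 120.5346
P₀ = 2.1559/(1+0.071)^1 + 2.6258/(1+0.071)^2 + 3.1983/(1+0.071)^3 + 3.8955/(1+0.071)^4 + 4.7447/(1+0.071)^5 + 5.7791/(1+0.071)^6 + 120.5346/(1+0.071)^6 = 96.9312

R$96.93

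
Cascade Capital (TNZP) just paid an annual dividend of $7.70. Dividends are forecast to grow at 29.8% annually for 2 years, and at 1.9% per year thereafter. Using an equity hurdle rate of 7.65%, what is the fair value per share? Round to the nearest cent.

Two-stage DDM. Project D₁…D_2 at 0.298, terminal growth 0.019, discount at r = 0.0765.
D_1 = 9.9946
D_2 = 12.9730
Terminal value at t=2: TV = D_3/(r−g) = 13.2195/(0.0765−0.019) = 229.9040
P₀ = 9.9946/(1+0.0765)^1 + 12.9730/(1+0.0765)^2 + 229.9040/(1+0.0765)^2 = 218.8684

$218.87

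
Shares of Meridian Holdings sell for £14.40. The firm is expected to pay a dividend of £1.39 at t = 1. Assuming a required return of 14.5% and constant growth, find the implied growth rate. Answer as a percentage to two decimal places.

4.85%

From P₀ = D₁/(r − g), the implied growth is g = r − D₁/P₀.
g = 0.145 − 1.39/14.40 = 0.145 − 0.09653 = 0.04847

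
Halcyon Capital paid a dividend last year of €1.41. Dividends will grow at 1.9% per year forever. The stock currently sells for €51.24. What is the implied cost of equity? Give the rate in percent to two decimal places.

4.70%

Rearranging the constant-growth DDM: r = D₁/P₀ + g.
D₁ = 1.41 × (1 + 0.019) = 1.4368.
r = 1.4368 / 51.24 + 0.019 = 0.02804 + 0.019 = 0.04704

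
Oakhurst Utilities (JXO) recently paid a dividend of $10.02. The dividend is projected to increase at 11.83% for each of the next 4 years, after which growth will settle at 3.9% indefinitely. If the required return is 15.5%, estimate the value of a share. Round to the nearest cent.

$115.87

Two-stage DDM. Project D₁…D_4 at 0.1183, terminal growth 0.039, discount at r = 0.155.
D_1 = 11.2054
D_2 = 12.5310
D_3 = 14.0134
D_4 = 15.6712
Terminal value at t=4: TV = D_5/(r−g) = 16.2823/(0.155−0.039) = 140.3649
P₀ = 11.2054/(1+0.155)^1 + 12.5310/(1+0.155)^2 + 14.0134/(1+0.155)^3 + 15.6712/(1+0.155)^4 + 140.3649/(1+0.155)^4 = 115.8691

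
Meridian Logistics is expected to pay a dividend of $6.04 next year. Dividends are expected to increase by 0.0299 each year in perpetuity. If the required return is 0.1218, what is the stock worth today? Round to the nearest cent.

Gordon growth model: P₀ = D₁/(r − g), with D₁ = 6.04 given directly.
P₀ = 6.0400 / (0.1218 − 0.0299) = 6.0400 / 0.0919 = 65.7236

$65.72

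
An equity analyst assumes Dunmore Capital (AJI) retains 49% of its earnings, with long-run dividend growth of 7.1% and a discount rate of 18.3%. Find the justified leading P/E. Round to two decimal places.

4.55

Payout ratio b = 1 − 0.49 = 0.51.
Justified leading P/E = b/(r−g) = 0.51/(0.183−0.071) = 4.5536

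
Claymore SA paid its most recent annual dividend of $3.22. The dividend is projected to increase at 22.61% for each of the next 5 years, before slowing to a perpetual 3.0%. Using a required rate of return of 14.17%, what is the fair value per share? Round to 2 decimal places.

Two-stage DDM. Project D₁…D_5 at 0.2261, terminal growth 0.03, discount at r = 0.1417.
D_1 = 3.9480
D_2 = 4.8407
D_3 = 5.9352
D_4 = 7.2771
D_5 = 8.9225
Terminal value at t=5: TV = D_6/(r−g) = 9.1901/(0.1417−0.03) = 82.2753
P₀ = 3.9480/(1+0.1417)^1 + 4.8407/(1+0.1417)^2 + 5.9352/(1+0.1417)^3 + 7.2771/(1+0.1417)^4 + 8.9225/(1+0.1417)^5 + 82.2753/(1+0.1417)^5 = 62.4566

$62.46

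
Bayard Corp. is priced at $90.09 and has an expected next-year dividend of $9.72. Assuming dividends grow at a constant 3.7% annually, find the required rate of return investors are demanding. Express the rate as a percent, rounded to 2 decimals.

Rearranging the constant-growth DDM: r = D₁/P₀ + g.
r = 9.7200 / 90.09 + 0.037 = 0.10789 + 0.037 = 0.14489

14.49%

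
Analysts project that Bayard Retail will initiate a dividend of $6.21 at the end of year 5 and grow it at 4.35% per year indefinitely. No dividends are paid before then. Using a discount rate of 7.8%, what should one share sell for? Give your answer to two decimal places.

Deferred-dividend DDM. At t=4 the remaining stream is a growing perpetuity with first payment D_5 = 6.21.
V_4 = D_5/(r−g) = 6.21/(0.078−0.0435) = 180.0000
P₀ = V_4/(1+r)^4 = 180.0000/(1+0.078)^4 = 133.2900

$133.29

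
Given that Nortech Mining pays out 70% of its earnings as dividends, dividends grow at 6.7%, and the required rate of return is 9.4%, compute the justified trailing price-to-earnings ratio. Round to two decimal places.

27.66

Justified trailing P/E = b(1+g)/(r−g) = 0.70×(1+0.067)/(0.094−0.067) = 27.6630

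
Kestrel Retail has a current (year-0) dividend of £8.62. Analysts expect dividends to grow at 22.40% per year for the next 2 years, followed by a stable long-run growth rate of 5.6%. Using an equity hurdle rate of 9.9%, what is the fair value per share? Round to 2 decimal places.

£282.88

Two-stage DDM. Project D₁…D_2 at 0.224, terminal growth 0.056, discount at r = 0.099.
D_1 = 10.5509
D_2 = 12.9143
Terminal value at t=2: TV = D_3/(r−g) = 13.6375/(0.099−0.056) = 317.1506
P₀ = 10.5509/(1+0.099)^1 + 12.9143/(1+0.099)^2 + 317.1506/(1+0.099)^2 = 282.8780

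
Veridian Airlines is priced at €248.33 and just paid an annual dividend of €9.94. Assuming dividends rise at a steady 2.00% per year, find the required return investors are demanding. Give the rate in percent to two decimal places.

Rearranging the constant-growth DDM: r = D₁/P₀ + g.
D₁ = 9.94 × (1 + 0.02) = 10.1388.
r = 10.1388 / 248.33 + 0.02 = 0.04083 + 0.02 = 0.06083

6.08%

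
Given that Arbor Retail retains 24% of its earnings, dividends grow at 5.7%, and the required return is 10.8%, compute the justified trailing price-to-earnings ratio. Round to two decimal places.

Payout ratio b = 1 − 0.24 = 0.76.
Justified trailing P/E = b(1+g)/(r−g) = 0.76×(1+0.057)/(0.108−0.057) = 15.7514

15.75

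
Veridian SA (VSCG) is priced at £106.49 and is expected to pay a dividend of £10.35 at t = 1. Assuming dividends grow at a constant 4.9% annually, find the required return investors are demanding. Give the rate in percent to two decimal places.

Rearranging the constant-growth DDM: r = D₁/P₀ + g.
r = 10.3500 / 106.49 + 0.049 = 0.09719 + 0.049 = 0.14619

14.62%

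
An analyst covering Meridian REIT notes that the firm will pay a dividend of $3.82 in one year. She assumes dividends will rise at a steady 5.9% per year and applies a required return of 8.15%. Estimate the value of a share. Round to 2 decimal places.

Gordon growth model: P₀ = D₁/(r − g), with D₁ = 3.82 given directly.
P₀ = 3.8200 / (0.0815 − 0.059) = 3.8200 / 0.0225 = 169.7778

$169.78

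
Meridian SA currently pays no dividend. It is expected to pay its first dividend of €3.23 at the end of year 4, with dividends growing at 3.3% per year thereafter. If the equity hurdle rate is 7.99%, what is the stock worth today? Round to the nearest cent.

€54.69

Deferred-dividend DDM. At t=3 the remaining stream is a growing perpetuity with first payment D_4 = 3.23.
V_3 = D_4/(r−g) = 3.23/(0.0799−0.033) = 68.8699
P₀ = V_3/(1+r)^3 = 68.8699/(1+0.0799)^3 = 54.6864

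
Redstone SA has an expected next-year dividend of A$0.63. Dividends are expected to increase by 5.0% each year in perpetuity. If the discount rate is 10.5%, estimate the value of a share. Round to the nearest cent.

Gordon growth model: P₀ = D₁/(r − g), with D₁ = 0.63 given directly.
P₀ = 0.6300 / (0.105 − 0.05) = 0.6300 / 0.055 = 11.4545

A$11.45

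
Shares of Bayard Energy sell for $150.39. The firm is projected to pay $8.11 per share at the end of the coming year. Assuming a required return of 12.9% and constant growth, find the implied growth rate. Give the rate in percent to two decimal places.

From P₀ = D₁/(r − g), the implied growth is g = r − D₁/P₀.
g = 0.129 − 8.11/150.39 = 0.129 − 0.05393 = 0.07507

7.51%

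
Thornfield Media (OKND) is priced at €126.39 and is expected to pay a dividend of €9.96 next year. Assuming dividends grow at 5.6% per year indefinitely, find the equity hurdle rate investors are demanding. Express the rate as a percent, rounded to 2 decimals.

Rearranging the constant-growth DDM: r = D₁/P₀ + g.
r = 9.9600 / 126.39 + 0.056 = 0.07880 + 0.056 = 0.13480

13.48%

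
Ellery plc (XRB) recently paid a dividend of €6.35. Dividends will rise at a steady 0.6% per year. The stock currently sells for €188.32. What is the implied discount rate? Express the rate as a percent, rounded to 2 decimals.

3.99%

Rearranging the constant-growth DDM: r = D₁/P₀ + g.
D₁ = 6.35 × (1 + 0.006) = 6.3881.
r = 6.3881 / 188.32 + 0.006 = 0.03392 + 0.006 = 0.03992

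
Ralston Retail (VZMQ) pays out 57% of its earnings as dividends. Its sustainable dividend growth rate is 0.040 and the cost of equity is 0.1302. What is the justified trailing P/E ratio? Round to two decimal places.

6.57

Justified trailing P/E = b(1+g)/(r−g) = 0.57×(1+0.04)/(0.1302−0.04) = 6.5721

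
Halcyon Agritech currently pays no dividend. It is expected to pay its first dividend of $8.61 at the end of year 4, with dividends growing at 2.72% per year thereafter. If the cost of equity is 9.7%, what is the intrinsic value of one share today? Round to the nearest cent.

Deferred-dividend DDM. At t=3 the remaining stream is a growing perpetuity with first payment D_4 = 8.61.
V_3 = D_4/(r−g) = 8.61/(0.097−0.0272) = 123.3524
P₀ = V_3/(1+r)^3 = 123.3524/(1+0.097)^3 = 93.4389

$93.44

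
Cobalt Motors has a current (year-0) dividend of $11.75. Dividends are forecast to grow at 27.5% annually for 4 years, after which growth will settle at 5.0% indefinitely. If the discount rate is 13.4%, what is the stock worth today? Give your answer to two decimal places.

$298.25

Two-stage DDM. Project D₁…D_4 at 0.275, terminal growth 0.05, discount at r = 0.134.
D_1 = 14.9812
D_2 = 19.1011
D_3 = 24.3539
D_4 = 31.0512
Terminal value at t=4: TV = D_5/(r−g) = 32.6038/(0.134−0.05) = 388.1402
P₀ = 14.9812/(1+0.134)^1 + 19.1011/(1+0.134)^2 + 24.3539/(1+0.134)^3 + 31.0512/(1+0.134)^4 + 388.1402/(1+0.134)^4 = 298.2547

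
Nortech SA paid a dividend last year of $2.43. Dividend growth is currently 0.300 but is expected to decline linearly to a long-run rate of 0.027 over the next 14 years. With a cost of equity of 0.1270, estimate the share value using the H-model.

$71.39

H-model: P₀ = D₀[(1+g_L) + H(g_S−g_L)]/(r−g_L), with H = 14/2 = 7.
P₀ = 2.43 × [(1+0.027) + 7×(0.3−0.027)] / (0.127−0.027)
   = 2.43 × 2.9380 / 0.1 = 71.3934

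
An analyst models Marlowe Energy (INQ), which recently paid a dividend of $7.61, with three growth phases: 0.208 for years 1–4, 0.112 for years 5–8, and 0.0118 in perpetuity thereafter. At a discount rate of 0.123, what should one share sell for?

$165.55

Three-stage DDM. Project D₁…D_8; terminal Gordon value at t=8 with g = 0.0118; discount at r = 0.123.
D_1 = 9.1929
D_2 = 11.1050
D_3 = 13.4148
D_4 = 16.2051
D_5 = 18.0201
D_6 = 20.0384
D_7 = 22.2826
D_8 = 24.7783
TV_8 = 25.0707/(0.123−0.0118) = 225.4558
P₀ = Σ Dₜ/(1+r)ᵗ + TV_8/(1+r)^8 = 165.5505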